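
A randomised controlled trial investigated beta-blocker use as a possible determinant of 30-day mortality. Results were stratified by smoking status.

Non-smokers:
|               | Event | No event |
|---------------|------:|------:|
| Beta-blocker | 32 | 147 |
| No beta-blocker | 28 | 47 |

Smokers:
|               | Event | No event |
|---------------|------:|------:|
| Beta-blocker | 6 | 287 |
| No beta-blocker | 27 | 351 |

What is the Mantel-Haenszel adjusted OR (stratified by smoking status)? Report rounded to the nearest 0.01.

0.33

OR_MH = Σ(aᵢdᵢ/nᵢ) / Σ(bᵢcᵢ/nᵢ), where nᵢ is the stratum total.
Stratum 1 (Non-smokers): n = 254; a·d/n = 32·47/254 = 5.9213; b·c/n = 147·28/254 = 16.2047
Stratum 2 (Smokers): n = 671; a·d/n = 6·351/671 = 3.1386; b·c/n = 287·27/671 = 11.5484
OR_MH = (5.9213 + 3.1386) / (16.2047 + 11.5484) = 9.0599 / 27.7532 = 0.32644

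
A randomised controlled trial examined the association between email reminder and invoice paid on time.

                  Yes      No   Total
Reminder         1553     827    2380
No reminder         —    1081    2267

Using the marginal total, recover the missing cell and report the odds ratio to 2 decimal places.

The missing cell is in the unexposed row: 2267 − 1081 = 1186.
So a = 1553, b = 827, c = 1186, d = 1081.
OR = (a·d)/(b·c) = (1553 × 1081) / (827 × 1186) = 1678793 / 980822 = 1.71162

1.71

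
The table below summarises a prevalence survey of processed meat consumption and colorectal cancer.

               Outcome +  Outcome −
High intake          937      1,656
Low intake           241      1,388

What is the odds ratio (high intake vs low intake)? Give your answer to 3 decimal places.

3.259

Cells: a = 937, b = 1656, c = 241, d = 1388.
OR = (a·d)/(b·c) = (937 × 1388) / (1656 × 241) = 1300556 / 399096 = 3.25875
The odds of colorectal cancer are about 3.26 times as high in the high intake group.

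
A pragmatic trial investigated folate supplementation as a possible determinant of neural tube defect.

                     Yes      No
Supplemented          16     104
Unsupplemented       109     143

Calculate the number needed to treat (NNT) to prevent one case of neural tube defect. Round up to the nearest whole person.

4

Risk in treated group = 16/120 = 0.13333; risk in control = 109/252 = 0.43254.
Absolute risk reduction = 0.43254 − 0.13333 = 0.29921
NNT = 1 / ARR = 1 / 0.29921 = 3.342 → round up → 4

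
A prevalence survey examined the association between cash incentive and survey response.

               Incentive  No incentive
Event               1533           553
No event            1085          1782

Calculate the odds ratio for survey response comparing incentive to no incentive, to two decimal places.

Reading the table with exposure as columns: a = 1533 (Incentive, case), b = 1085 (Incentive, non-case), c = 553 (No incentive, case), d = 1782.
OR = (a·d)/(b·c) = (1533 × 1782) / (1085 × 553) = 2731806 / 600005 = 4.55297
The odds of survey response are about 4.55 times as high in the incentive group.

4.55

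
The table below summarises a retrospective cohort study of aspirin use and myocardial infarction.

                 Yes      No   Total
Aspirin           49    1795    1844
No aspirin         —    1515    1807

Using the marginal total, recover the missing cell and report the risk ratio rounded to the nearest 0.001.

0.164

The missing cell is in the unexposed row: 1807 − 1515 = 292.
So a = 49, b = 1795, c = 292, d = 1515.
RR = [a/(a+b)] / [c/(c+d)] = (49/1844) / (292/1807) = 0.02657/0.16159 = 0.16444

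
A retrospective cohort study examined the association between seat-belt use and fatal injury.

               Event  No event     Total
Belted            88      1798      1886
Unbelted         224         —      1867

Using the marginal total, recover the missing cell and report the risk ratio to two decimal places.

The missing cell is in the unexposed row: 1867 − 224 = 1643.
So a = 88, b = 1798, c = 224, d = 1643.
RR = [a/(a+b)] / [c/(c+d)] = (88/1886) / (224/1867) = 0.04666/0.11998 = 0.38890

0.39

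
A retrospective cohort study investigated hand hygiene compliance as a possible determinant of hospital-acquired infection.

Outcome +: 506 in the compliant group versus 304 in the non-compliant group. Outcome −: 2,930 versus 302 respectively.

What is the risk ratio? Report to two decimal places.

From the description: a = 506, b = 2930, c = 304, d = 302.
Risk in exposed = 506/3436 = 0.14726; risk in unexposed = 304/606 = 0.50165.
RR = 0.14726 / 0.50165 = 0.29356
The risk is 71% lower among the exposed than among the unexposed.

0.29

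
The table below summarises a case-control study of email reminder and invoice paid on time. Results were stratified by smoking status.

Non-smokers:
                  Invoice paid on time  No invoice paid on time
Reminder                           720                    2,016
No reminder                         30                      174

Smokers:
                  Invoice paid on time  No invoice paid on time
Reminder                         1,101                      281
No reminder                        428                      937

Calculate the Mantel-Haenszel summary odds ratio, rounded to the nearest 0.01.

OR_MH = Σ(aᵢdᵢ/nᵢ) / Σ(bᵢcᵢ/nᵢ), where nᵢ is the stratum total.
Stratum 1 (Non-smokers): n = 2940; a·d/n = 720·174/2940 = 42.6122; b·c/n = 2016·30/2940 = 20.5714
Stratum 2 (Smokers): n = 2747; a·d/n = 1101·937/2747 = 375.5504; b·c/n = 281·428/2747 = 43.7816
OR_MH = (42.6122 + 375.5504) / (20.5714 + 43.7816) = 418.1627 / 64.3530 = 6.49795

6.50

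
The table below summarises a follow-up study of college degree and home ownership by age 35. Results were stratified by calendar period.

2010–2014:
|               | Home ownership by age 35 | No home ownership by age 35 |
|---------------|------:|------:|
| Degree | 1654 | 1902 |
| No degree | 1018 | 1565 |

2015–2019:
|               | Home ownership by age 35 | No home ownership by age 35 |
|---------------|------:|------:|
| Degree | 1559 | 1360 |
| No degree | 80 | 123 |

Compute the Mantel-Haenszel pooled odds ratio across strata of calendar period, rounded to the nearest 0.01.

OR_MH = Σ(aᵢdᵢ/nᵢ) / Σ(bᵢcᵢ/nᵢ), where nᵢ is the stratum total.
Stratum 1 (2010–2014): n = 6139; a·d/n = 1654·1565/6139 = 421.6501; b·c/n = 1902·1018/6139 = 315.3993
Stratum 2 (2015–2019): n = 3122; a·d/n = 1559·123/3122 = 61.4212; b·c/n = 1360·80/3122 = 34.8495
OR_MH = (421.6501 + 61.4212) / (315.3993 + 34.8495) = 483.0713 / 350.2487 = 1.37922

1.38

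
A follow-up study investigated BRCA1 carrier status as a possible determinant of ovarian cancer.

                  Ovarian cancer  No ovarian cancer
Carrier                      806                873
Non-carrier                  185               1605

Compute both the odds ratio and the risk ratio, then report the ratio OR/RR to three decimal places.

Cells: a = 806, b = 873, c = 185, d = 1605.
OR = (806·1605)/(873·185) = 1293630/161505 = 8.00984
Risk in exposed = 806/1679 = 0.48005; risk in unexposed = 185/1790 = 0.10335; RR = 4.64479
OR/RR = 8.00984 / 4.64479 = 1.72448
The outcome is not rare, so the OR lies further from 1 than the RR.

1.724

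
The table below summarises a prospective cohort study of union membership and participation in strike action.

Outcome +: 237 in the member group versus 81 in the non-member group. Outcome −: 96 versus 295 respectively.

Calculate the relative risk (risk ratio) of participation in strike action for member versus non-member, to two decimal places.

From the description: a = 237, b = 96, c = 81, d = 295.
Risk in exposed = 237/333 = 0.71171; risk in unexposed = 81/376 = 0.21543.
RR = 0.71171 / 0.21543 = 3.30375
The risk among the exposed is 3.30 times that among the unexposed.

3.30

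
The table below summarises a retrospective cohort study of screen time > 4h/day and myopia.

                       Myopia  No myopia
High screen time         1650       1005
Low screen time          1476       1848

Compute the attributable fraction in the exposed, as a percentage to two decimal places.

Cells: a = 1650, b = 1005, c = 1476, d = 1848.
Risk in exposed = 1650/2655 = 0.62147; risk in unexposed = 1476/3324 = 0.44404.
RR = 0.62147/0.44404 = 1.39957
AR% = (RR − 1)/RR × 100 = (1.39957 − 1)/1.39957 × 100 = 28.5494%

28.55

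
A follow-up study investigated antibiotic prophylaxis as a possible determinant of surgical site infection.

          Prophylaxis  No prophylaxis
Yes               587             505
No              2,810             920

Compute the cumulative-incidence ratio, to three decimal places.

0.488

Reading the table with exposure as columns: a = 587 (Prophylaxis, case), b = 2810 (Prophylaxis, non-case), c = 505 (No prophylaxis, case), d = 920.
Risk in exposed = 587/3397 = 0.17280; risk in unexposed = 505/1425 = 0.35439.
RR = 0.17280 / 0.35439 = 0.48760
The risk is 51% lower among the exposed than among the unexposed.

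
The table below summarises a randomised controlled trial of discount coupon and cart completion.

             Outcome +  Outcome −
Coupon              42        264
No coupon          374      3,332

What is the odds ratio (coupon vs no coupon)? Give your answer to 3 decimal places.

Cells: a = 42, b = 264, c = 374, d = 3332.
OR = (a·d)/(b·c) = (42 × 3332) / (264 × 374) = 139944 / 98736 = 1.41736
The odds of cart completion are about 1.42 times as high in the coupon group.

1.417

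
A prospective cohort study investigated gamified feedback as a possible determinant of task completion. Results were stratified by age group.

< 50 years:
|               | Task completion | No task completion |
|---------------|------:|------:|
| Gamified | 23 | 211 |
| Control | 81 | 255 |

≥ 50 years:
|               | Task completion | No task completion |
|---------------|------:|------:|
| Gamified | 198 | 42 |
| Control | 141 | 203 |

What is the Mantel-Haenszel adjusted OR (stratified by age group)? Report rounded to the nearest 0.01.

1.97

OR_MH = Σ(aᵢdᵢ/nᵢ) / Σ(bᵢcᵢ/nᵢ), where nᵢ is the stratum total.
Stratum 1 (< 50 years): n = 570; a·d/n = 23·255/570 = 10.2895; b·c/n = 211·81/570 = 29.9842
Stratum 2 (≥ 50 years): n = 584; a·d/n = 198·203/584 = 68.8253; b·c/n = 42·141/584 = 10.1404
OR_MH = (10.2895 + 68.8253) / (29.9842 + 10.1404) = 79.1148 / 40.1246 = 1.97173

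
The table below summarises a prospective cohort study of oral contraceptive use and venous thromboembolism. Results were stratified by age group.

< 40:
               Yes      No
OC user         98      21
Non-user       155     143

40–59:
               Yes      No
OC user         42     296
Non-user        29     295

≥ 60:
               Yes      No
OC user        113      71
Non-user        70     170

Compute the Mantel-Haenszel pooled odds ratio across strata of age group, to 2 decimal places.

OR_MH = Σ(aᵢdᵢ/nᵢ) / Σ(bᵢcᵢ/nᵢ), where nᵢ is the stratum total.
Stratum 1 (< 40): n = 417; a·d/n = 98·143/417 = 33.6067; b·c/n = 21·155/417 = 7.8058
Stratum 2 (40–59): n = 662; a·d/n = 42·295/662 = 18.7160; b·c/n = 296·29/662 = 12.9668
Stratum 3 (≥ 60): n = 424; a·d/n = 113·170/424 = 45.3066; b·c/n = 71·70/424 = 11.7217
OR_MH = (33.6067 + 18.7160 + 45.3066) / (7.8058 + 12.9668 + 11.7217) = 97.6293 / 32.4942 = 3.00451

3.00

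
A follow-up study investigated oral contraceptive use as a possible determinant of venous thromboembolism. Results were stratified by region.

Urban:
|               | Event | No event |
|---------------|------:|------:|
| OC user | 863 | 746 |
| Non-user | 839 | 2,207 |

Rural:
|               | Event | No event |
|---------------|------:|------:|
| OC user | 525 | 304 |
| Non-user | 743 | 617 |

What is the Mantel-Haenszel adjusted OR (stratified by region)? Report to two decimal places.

2.34

OR_MH = Σ(aᵢdᵢ/nᵢ) / Σ(bᵢcᵢ/nᵢ), where nᵢ is the stratum total.
Stratum 1 (Urban): n = 4655; a·d/n = 863·2207/4655 = 409.1603; b·c/n = 746·839/4655 = 134.4563
Stratum 2 (Rural): n = 2189; a·d/n = 525·617/2189 = 147.9785; b·c/n = 304·743/2189 = 103.1850
OR_MH = (409.1603 + 147.9785) / (134.4563 + 103.1850) = 557.1388 / 237.6413 = 2.34445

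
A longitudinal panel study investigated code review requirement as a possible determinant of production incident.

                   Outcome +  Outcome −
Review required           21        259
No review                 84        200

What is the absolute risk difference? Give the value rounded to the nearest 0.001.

Cells: a = 21, b = 259, c = 84, d = 200.
Risk in exposed = 21/280 = 0.075000; risk in unexposed = 84/284 = 0.295775.
Risk difference = 0.075000 − 0.295775 = -0.220775

-0.221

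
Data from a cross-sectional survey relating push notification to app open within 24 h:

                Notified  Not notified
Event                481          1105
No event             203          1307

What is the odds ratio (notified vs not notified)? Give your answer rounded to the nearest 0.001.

Reading the table with exposure as columns: a = 481 (Notified, case), b = 203 (Notified, non-case), c = 1105 (Not notified, case), d = 1307.
OR = (a·d)/(b·c) = (481 × 1307) / (203 × 1105) = 628667 / 224315 = 2.80261
The odds of app open within 24 h are about 2.80 times as high in the notified group.

2.803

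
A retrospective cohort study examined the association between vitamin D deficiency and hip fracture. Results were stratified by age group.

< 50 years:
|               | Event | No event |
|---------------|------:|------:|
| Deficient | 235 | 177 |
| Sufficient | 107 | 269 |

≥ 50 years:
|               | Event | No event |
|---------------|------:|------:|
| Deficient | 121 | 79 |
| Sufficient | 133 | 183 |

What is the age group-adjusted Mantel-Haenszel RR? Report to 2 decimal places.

1.73

RR_MH = Σ(aᵢ·n₀ᵢ/nᵢ) / Σ(cᵢ·n₁ᵢ/nᵢ), with n₁ᵢ = aᵢ+bᵢ (exposed), n₀ᵢ = cᵢ+dᵢ (unexposed), nᵢ = n₁ᵢ+n₀ᵢ.
Stratum 1 (< 50 years): n₁ = 412, n₀ = 376, n = 788; a·n₀/n = 235·376/788 = 112.1320; c·n₁/n = 107·412/788 = 55.9442
Stratum 2 (≥ 50 years): n₁ = 200, n₀ = 316, n = 516; a·n₀/n = 121·316/516 = 74.1008; c·n₁/n = 133·200/516 = 51.5504
RR_MH = (112.1320 + 74.1008) / (55.9442 + 51.5504) = 186.2328 / 107.4946 = 1.73249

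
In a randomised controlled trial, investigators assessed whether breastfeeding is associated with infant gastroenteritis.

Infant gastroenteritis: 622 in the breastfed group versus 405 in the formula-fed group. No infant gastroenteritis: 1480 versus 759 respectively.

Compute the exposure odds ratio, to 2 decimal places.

From the description: a = 622, b = 1480, c = 405, d = 759.
OR = (a·d)/(b·c) = (622 × 759) / (1480 × 405) = 472098 / 599400 = 0.78762
Exposure is associated with lower odds of infant gastroenteritis (OR = 0.79 < 1).

0.79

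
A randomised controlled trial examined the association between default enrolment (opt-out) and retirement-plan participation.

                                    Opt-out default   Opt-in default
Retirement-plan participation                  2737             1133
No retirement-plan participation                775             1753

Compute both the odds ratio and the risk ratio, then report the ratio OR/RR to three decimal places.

Reading the table with exposure as columns: a = 2737 (Opt-out default, case), b = 775 (Opt-out default, non-case), c = 1133 (Opt-in default, case), d = 1753.
OR = (2737·1753)/(775·1133) = 4797961/878075 = 5.46418
Risk in exposed = 2737/3512 = 0.77933; risk in unexposed = 1133/2886 = 0.39258; RR = 1.98512
OR/RR = 5.46418 / 1.98512 = 2.75257
The outcome is not rare, so the OR lies further from 1 than the RR.

2.753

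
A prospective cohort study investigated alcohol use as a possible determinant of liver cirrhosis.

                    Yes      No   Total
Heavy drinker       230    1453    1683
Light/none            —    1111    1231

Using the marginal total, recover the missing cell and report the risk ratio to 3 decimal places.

The missing cell is in the unexposed row: 1231 − 1111 = 120.
So a = 230, b = 1453, c = 120, d = 1111.
RR = [a/(a+b)] / [c/(c+d)] = (230/1683) / (120/1231) = 0.13666/0.09748 = 1.40191

1.402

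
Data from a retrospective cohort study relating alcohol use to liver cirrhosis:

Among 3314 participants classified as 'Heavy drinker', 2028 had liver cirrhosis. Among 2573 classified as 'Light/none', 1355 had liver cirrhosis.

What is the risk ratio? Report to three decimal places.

1.162

From the description: a = 2028, b = 1286, c = 1355, d = 1218.
Risk in exposed = 2028/3314 = 0.61195; risk in unexposed = 1355/2573 = 0.52662.
RR = 0.61195 / 0.52662 = 1.16203
The risk among the exposed is 1.16 times that among the unexposed.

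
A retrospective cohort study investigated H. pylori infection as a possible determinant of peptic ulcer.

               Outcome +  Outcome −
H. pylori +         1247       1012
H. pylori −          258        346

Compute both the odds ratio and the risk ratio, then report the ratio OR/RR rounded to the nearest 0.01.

Cells: a = 1247, b = 1012, c = 258, d = 346.
OR = (1247·346)/(1012·258) = 431462/261096 = 1.65250
Risk in exposed = 1247/2259 = 0.55201; risk in unexposed = 258/604 = 0.42715; RR = 1.29231
OR/RR = 1.65250 / 1.29231 = 1.27872
The outcome is not rare, so the OR lies further from 1 than the RR.

1.28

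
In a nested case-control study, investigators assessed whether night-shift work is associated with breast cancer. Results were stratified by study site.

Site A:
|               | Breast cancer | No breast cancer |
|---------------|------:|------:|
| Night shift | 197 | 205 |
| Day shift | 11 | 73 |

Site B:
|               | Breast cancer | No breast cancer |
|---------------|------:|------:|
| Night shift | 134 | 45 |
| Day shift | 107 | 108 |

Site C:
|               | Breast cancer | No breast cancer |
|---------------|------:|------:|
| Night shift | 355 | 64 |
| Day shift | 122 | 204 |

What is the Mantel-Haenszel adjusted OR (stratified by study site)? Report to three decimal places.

5.981

OR_MH = Σ(aᵢdᵢ/nᵢ) / Σ(bᵢcᵢ/nᵢ), where nᵢ is the stratum total.
Stratum 1 (Site A): n = 486; a·d/n = 197·73/486 = 29.5905; b·c/n = 205·11/486 = 4.6399
Stratum 2 (Site B): n = 394; a·d/n = 134·108/394 = 36.7310; b·c/n = 45·107/394 = 12.2208
Stratum 3 (Site C): n = 745; a·d/n = 355·204/745 = 97.2081; b·c/n = 64·122/745 = 10.4805
OR_MH = (29.5905 + 36.7310 + 97.2081) / (4.6399 + 12.2208 + 10.4805) = 163.5296 / 27.3413 = 5.98105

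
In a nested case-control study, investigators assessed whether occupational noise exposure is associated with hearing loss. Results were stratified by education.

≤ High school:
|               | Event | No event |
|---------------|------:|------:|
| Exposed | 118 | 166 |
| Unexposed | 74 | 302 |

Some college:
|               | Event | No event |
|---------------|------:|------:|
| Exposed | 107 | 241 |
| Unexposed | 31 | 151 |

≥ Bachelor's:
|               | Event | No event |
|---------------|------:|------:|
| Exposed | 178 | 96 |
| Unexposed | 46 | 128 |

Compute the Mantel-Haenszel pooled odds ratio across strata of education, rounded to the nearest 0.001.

3.179

OR_MH = Σ(aᵢdᵢ/nᵢ) / Σ(bᵢcᵢ/nᵢ), where nᵢ is the stratum total.
Stratum 1 (≤ High school): n = 660; a·d/n = 118·302/660 = 53.9939; b·c/n = 166·74/660 = 18.6121
Stratum 2 (Some college): n = 530; a·d/n = 107·151/530 = 30.4849; b·c/n = 241·31/530 = 14.0962
Stratum 3 (≥ Bachelor's): n = 448; a·d/n = 178·128/448 = 50.8571; b·c/n = 96·46/448 = 9.8571
OR_MH = (53.9939 + 30.4849 + 50.8571) / (18.6121 + 14.0962 + 9.8571) = 135.3360 / 42.5655 = 3.17948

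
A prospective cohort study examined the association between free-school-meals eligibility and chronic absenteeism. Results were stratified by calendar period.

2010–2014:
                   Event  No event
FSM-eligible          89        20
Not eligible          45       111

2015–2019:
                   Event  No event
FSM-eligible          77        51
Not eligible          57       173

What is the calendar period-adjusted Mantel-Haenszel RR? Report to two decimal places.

RR_MH = Σ(aᵢ·n₀ᵢ/nᵢ) / Σ(cᵢ·n₁ᵢ/nᵢ), with n₁ᵢ = aᵢ+bᵢ (exposed), n₀ᵢ = cᵢ+dᵢ (unexposed), nᵢ = n₁ᵢ+n₀ᵢ.
Stratum 1 (2010–2014): n₁ = 109, n₀ = 156, n = 265; a·n₀/n = 89·156/265 = 52.3925; c·n₁/n = 45·109/265 = 18.5094
Stratum 2 (2015–2019): n₁ = 128, n₀ = 230, n = 358; a·n₀/n = 77·230/358 = 49.4693; c·n₁/n = 57·128/358 = 20.3799
RR_MH = (52.3925 + 49.4693) / (18.5094 + 20.3799) = 101.8617 / 38.8893 = 2.61927

2.62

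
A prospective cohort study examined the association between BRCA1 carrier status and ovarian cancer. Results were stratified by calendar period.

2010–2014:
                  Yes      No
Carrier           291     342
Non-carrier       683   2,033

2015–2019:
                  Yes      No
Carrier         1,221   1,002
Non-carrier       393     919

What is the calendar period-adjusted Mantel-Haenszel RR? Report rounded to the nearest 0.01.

RR_MH = Σ(aᵢ·n₀ᵢ/nᵢ) / Σ(cᵢ·n₁ᵢ/nᵢ), with n₁ᵢ = aᵢ+bᵢ (exposed), n₀ᵢ = cᵢ+dᵢ (unexposed), nᵢ = n₁ᵢ+n₀ᵢ.
Stratum 1 (2010–2014): n₁ = 633, n₀ = 2716, n = 3349; a·n₀/n = 291·2716/3349 = 235.9976; c·n₁/n = 683·633/3349 = 129.0950
Stratum 2 (2015–2019): n₁ = 2223, n₀ = 1312, n = 3535; a·n₀/n = 1221·1312/3535 = 453.1689; c·n₁/n = 393·2223/3535 = 247.1397
RR_MH = (235.9976 + 453.1689) / (129.0950 + 247.1397) = 689.1665 / 376.2347 = 1.83175

1.83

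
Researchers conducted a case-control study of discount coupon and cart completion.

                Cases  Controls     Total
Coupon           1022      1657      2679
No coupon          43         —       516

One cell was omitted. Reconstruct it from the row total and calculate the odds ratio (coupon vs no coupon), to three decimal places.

6.785

The missing cell is in the unexposed row: 516 − 43 = 473.
So a = 1022, b = 1657, c = 43, d = 473.
OR = (a·d)/(b·c) = (1022 × 473) / (1657 × 43) = 483406 / 71251 = 6.78455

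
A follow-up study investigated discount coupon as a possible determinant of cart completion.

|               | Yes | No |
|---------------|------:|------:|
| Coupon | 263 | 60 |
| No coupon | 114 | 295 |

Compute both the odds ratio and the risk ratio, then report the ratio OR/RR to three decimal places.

3.883

Cells: a = 263, b = 60, c = 114, d = 295.
OR = (263·295)/(60·114) = 77585/6840 = 11.34284
Risk in exposed = 263/323 = 0.81424; risk in unexposed = 114/409 = 0.27873; RR = 2.92127
OR/RR = 11.34284 / 2.92127 = 3.88284
The outcome is not rare, so the OR lies further from 1 than the RR.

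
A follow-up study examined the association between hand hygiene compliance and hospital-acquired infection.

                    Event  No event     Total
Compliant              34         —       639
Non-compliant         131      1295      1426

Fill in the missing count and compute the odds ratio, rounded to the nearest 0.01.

The missing cell is in the exposed row: 639 − 34 = 605.
So a = 34, b = 605, c = 131, d = 1295.
OR = (a·d)/(b·c) = (34 × 1295) / (605 × 131) = 44030 / 79255 = 0.55555

0.56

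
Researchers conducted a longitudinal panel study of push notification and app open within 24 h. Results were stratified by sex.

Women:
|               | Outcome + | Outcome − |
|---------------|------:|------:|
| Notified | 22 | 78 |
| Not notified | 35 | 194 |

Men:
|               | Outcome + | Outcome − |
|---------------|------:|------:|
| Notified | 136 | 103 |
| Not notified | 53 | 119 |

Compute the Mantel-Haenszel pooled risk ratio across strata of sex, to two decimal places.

RR_MH = Σ(aᵢ·n₀ᵢ/nᵢ) / Σ(cᵢ·n₁ᵢ/nᵢ), with n₁ᵢ = aᵢ+bᵢ (exposed), n₀ᵢ = cᵢ+dᵢ (unexposed), nᵢ = n₁ᵢ+n₀ᵢ.
Stratum 1 (Women): n₁ = 100, n₀ = 229, n = 329; a·n₀/n = 22·229/329 = 15.3131; c·n₁/n = 35·100/329 = 10.6383
Stratum 2 (Men): n₁ = 239, n₀ = 172, n = 411; a·n₀/n = 136·172/411 = 56.9148; c·n₁/n = 53·239/411 = 30.8200
RR_MH = (15.3131 + 56.9148) / (10.6383 + 30.8200) = 72.2279 / 41.4582 = 1.74218

1.74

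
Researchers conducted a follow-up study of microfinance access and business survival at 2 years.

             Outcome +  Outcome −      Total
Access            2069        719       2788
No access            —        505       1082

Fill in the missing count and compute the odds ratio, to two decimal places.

The missing cell is in the unexposed row: 1082 − 505 = 577.
So a = 2069, b = 719, c = 577, d = 505.
OR = (a·d)/(b·c) = (2069 × 505) / (719 × 577) = 1044845 / 414863 = 2.51853

2.52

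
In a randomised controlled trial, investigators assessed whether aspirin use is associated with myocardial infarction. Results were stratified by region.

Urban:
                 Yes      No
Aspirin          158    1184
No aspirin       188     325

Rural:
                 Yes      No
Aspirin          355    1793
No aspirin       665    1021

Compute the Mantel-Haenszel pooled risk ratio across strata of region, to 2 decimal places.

0.39

RR_MH = Σ(aᵢ·n₀ᵢ/nᵢ) / Σ(cᵢ·n₁ᵢ/nᵢ), with n₁ᵢ = aᵢ+bᵢ (exposed), n₀ᵢ = cᵢ+dᵢ (unexposed), nᵢ = n₁ᵢ+n₀ᵢ.
Stratum 1 (Urban): n₁ = 1342, n₀ = 513, n = 1855; a·n₀/n = 158·513/1855 = 43.6949; c·n₁/n = 188·1342/1855 = 136.0086
Stratum 2 (Rural): n₁ = 2148, n₀ = 1686, n = 3834; a·n₀/n = 355·1686/3834 = 156.1111; c·n₁/n = 665·2148/3834 = 372.5665
RR_MH = (43.6949 + 156.1111) / (136.0086 + 372.5665) = 199.8060 / 508.5751 = 0.39287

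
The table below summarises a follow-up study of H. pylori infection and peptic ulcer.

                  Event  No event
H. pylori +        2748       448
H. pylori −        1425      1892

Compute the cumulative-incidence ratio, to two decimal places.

Cells: a = 2748, b = 448, c = 1425, d = 1892.
Risk in exposed = 2748/3196 = 0.85982; risk in unexposed = 1425/3317 = 0.42961.
RR = 0.85982 / 0.42961 = 2.00143
The risk among the exposed is 2.00 times that among the unexposed.

2.00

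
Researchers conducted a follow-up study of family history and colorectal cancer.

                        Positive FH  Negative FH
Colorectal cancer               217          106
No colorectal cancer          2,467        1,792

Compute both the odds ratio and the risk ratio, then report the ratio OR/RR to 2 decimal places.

1.03

Reading the table with exposure as columns: a = 217 (Positive FH, case), b = 2467 (Positive FH, non-case), c = 106 (Negative FH, case), d = 1792.
OR = (217·1792)/(2467·106) = 388864/261502 = 1.48704
Risk in exposed = 217/2684 = 0.08085; risk in unexposed = 106/1898 = 0.05585; RR = 1.44766
OR/RR = 1.48704 / 1.44766 = 1.02720
The outcome is rare in both groups, so OR ≈ RR (ratio near 1).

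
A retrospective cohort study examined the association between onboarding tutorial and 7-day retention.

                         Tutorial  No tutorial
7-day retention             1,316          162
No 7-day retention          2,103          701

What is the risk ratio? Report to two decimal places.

2.05

Reading the table with exposure as columns: a = 1316 (Tutorial, case), b = 2103 (Tutorial, non-case), c = 162 (No tutorial, case), d = 701.
Risk in exposed = 1316/3419 = 0.38491; risk in unexposed = 162/863 = 0.18772.
RR = 0.38491 / 0.18772 = 2.05047
The risk among the exposed is 2.05 times that among the unexposed.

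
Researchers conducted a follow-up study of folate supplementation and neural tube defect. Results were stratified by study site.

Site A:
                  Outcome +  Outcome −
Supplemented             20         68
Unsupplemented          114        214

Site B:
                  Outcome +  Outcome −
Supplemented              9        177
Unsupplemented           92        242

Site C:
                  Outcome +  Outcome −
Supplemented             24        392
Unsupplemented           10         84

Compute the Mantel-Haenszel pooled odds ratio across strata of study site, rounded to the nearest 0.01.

OR_MH = Σ(aᵢdᵢ/nᵢ) / Σ(bᵢcᵢ/nᵢ), where nᵢ is the stratum total.
Stratum 1 (Site A): n = 416; a·d/n = 20·214/416 = 10.2885; b·c/n = 68·114/416 = 18.6346
Stratum 2 (Site B): n = 520; a·d/n = 9·242/520 = 4.1885; b·c/n = 177·92/520 = 31.3154
Stratum 3 (Site C): n = 510; a·d/n = 24·84/510 = 3.9529; b·c/n = 392·10/510 = 7.6863
OR_MH = (10.2885 + 4.1885 + 3.9529) / (18.6346 + 31.3154 + 7.6863) = 18.4299 / 57.6363 = 0.31976

0.32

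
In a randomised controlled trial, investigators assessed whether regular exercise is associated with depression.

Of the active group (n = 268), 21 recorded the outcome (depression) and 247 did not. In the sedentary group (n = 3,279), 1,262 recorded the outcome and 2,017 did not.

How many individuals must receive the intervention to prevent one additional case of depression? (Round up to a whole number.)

Risk in treated group = 21/268 = 0.07836; risk in control = 1262/3279 = 0.38487.
Absolute risk reduction = 0.38487 − 0.07836 = 0.30652
NNT = 1 / ARR = 1 / 0.30652 = 3.262 → round up → 4

4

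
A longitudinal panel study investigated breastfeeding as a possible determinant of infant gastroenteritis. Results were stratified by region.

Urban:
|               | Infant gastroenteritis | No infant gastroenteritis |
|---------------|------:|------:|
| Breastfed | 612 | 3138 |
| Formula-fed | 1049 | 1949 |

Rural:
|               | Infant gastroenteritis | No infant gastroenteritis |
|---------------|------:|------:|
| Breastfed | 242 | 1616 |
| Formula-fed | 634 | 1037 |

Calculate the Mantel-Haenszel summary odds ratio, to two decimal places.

OR_MH = Σ(aᵢdᵢ/nᵢ) / Σ(bᵢcᵢ/nᵢ), where nᵢ is the stratum total.
Stratum 1 (Urban): n = 6748; a·d/n = 612·1949/6748 = 176.7617; b·c/n = 3138·1049/6748 = 487.8130
Stratum 2 (Rural): n = 3529; a·d/n = 242·1037/3529 = 71.1119; b·c/n = 1616·634/3529 = 290.3213
OR_MH = (176.7617 + 71.1119) / (487.8130 + 290.3213) = 247.8736 / 778.1343 = 0.31855

0.32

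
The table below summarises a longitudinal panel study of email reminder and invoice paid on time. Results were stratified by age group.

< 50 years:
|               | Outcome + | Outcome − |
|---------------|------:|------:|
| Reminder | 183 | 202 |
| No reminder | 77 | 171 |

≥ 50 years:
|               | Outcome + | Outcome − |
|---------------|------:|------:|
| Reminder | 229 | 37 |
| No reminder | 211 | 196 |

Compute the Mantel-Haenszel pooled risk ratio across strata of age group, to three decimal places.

RR_MH = Σ(aᵢ·n₀ᵢ/nᵢ) / Σ(cᵢ·n₁ᵢ/nᵢ), with n₁ᵢ = aᵢ+bᵢ (exposed), n₀ᵢ = cᵢ+dᵢ (unexposed), nᵢ = n₁ᵢ+n₀ᵢ.
Stratum 1 (< 50 years): n₁ = 385, n₀ = 248, n = 633; a·n₀/n = 183·248/633 = 71.6967; c·n₁/n = 77·385/633 = 46.8325
Stratum 2 (≥ 50 years): n₁ = 266, n₀ = 407, n = 673; a·n₀/n = 229·407/673 = 138.4889; c·n₁/n = 211·266/673 = 83.3967
RR_MH = (71.6967 + 138.4889) / (46.8325 + 83.3967) = 210.1855 / 130.2293 = 1.61397

1.614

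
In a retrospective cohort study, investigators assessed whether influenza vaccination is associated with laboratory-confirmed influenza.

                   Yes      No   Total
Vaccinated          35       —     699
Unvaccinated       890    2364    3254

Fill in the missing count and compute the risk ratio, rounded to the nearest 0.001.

The missing cell is in the exposed row: 699 − 35 = 664.
So a = 35, b = 664, c = 890, d = 2364.
RR = [a/(a+b)] / [c/(c+d)] = (35/699) / (890/3254) = 0.05007/0.27351 = 0.18307

0.183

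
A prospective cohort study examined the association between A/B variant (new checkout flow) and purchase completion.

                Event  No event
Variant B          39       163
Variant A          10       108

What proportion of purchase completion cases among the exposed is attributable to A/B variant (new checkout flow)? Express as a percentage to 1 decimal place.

Cells: a = 39, b = 163, c = 10, d = 108.
Risk in exposed = 39/202 = 0.19307; risk in unexposed = 10/118 = 0.08475.
RR = 0.19307/0.08475 = 2.27822
AR% = (RR − 1)/RR × 100 = (2.27822 − 1)/2.27822 × 100 = 56.1060%

56.1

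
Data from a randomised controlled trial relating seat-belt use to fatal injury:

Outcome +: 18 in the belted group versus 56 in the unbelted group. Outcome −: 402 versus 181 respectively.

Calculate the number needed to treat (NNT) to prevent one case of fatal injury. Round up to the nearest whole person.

Risk in treated group = 18/420 = 0.04286; risk in control = 56/237 = 0.23629.
Absolute risk reduction = 0.23629 − 0.04286 = 0.19343
NNT = 1 / ARR = 1 / 0.19343 = 5.170 → round up → 6

6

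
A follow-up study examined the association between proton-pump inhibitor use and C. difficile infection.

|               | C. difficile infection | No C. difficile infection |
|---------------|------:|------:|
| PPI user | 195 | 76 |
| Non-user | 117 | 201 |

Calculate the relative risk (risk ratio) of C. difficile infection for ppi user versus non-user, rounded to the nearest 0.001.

Cells: a = 195, b = 76, c = 117, d = 201.
Risk in exposed = 195/271 = 0.71956; risk in unexposed = 117/318 = 0.36792.
RR = 0.71956 / 0.36792 = 1.95572
The risk among the exposed is 1.96 times that among the unexposed.

1.956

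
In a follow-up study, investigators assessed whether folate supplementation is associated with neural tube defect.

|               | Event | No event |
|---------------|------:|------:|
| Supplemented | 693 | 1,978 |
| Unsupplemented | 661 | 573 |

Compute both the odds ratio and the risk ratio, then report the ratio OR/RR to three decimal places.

0.627

Cells: a = 693, b = 1978, c = 661, d = 573.
OR = (693·573)/(1978·661) = 397089/1307458 = 0.30371
Risk in exposed = 693/2671 = 0.25945; risk in unexposed = 661/1234 = 0.53566; RR = 0.48437
OR/RR = 0.30371 / 0.48437 = 0.62703
The outcome is not rare, so the OR lies further from 1 than the RR.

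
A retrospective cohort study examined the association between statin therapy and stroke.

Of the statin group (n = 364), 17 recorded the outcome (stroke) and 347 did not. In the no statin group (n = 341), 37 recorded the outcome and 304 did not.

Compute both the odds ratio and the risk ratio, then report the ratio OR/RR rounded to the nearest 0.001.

0.935

From the description: a = 17, b = 347, c = 37, d = 304.
OR = (17·304)/(347·37) = 5168/12839 = 0.40252
Risk in exposed = 17/364 = 0.04670; risk in unexposed = 37/341 = 0.10850; RR = 0.43043
OR/RR = 0.40252 / 0.43043 = 0.93517
The outcome is not rare, so the OR lies further from 1 than the RR.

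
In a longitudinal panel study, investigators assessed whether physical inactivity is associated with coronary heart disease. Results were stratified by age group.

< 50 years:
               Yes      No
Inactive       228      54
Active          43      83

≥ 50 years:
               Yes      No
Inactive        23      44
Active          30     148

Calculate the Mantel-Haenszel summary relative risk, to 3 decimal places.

RR_MH = Σ(aᵢ·n₀ᵢ/nᵢ) / Σ(cᵢ·n₁ᵢ/nᵢ), with n₁ᵢ = aᵢ+bᵢ (exposed), n₀ᵢ = cᵢ+dᵢ (unexposed), nᵢ = n₁ᵢ+n₀ᵢ.
Stratum 1 (< 50 years): n₁ = 282, n₀ = 126, n = 408; a·n₀/n = 228·126/408 = 70.4118; c·n₁/n = 43·282/408 = 29.7206
Stratum 2 (≥ 50 years): n₁ = 67, n₀ = 178, n = 245; a·n₀/n = 23·178/245 = 16.7102; c·n₁/n = 30·67/245 = 8.2041
RR_MH = (70.4118 + 16.7102) / (29.7206 + 8.2041) = 87.1220 / 37.9247 = 2.29724

2.297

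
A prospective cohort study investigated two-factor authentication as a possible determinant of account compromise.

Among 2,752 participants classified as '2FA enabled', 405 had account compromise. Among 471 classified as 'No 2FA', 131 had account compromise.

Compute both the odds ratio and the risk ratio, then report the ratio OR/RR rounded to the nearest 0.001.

0.846

From the description: a = 405, b = 2347, c = 131, d = 340.
OR = (405·340)/(2347·131) = 137700/307457 = 0.44787
Risk in exposed = 405/2752 = 0.14717; risk in unexposed = 131/471 = 0.27813; RR = 0.52912
OR/RR = 0.44787 / 0.52912 = 0.84643
The outcome is not rare, so the OR lies further from 1 than the RR.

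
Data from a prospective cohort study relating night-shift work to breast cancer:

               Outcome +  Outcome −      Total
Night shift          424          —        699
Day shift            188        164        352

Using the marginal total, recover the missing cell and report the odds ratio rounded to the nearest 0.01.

1.34

The missing cell is in the exposed row: 699 − 424 = 275.
So a = 424, b = 275, c = 188, d = 164.
OR = (a·d)/(b·c) = (424 × 164) / (275 × 188) = 69536 / 51700 = 1.34499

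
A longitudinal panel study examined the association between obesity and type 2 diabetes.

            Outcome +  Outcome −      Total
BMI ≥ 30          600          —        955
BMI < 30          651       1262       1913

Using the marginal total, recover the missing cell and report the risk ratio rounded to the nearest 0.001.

The missing cell is in the exposed row: 955 − 600 = 355.
So a = 600, b = 355, c = 651, d = 1262.
RR = [a/(a+b)] / [c/(c+d)] = (600/955) / (651/1913) = 0.62827/0.34030 = 1.84621

1.846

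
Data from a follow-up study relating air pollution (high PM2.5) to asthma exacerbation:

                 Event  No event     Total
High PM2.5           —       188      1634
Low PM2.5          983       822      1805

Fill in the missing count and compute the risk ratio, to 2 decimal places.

The missing cell is in the exposed row: 1634 − 188 = 1446.
So a = 1446, b = 188, c = 983, d = 822.
RR = [a/(a+b)] / [c/(c+d)] = (1446/1634) / (983/1805) = 0.88494/0.54460 = 1.62495

1.62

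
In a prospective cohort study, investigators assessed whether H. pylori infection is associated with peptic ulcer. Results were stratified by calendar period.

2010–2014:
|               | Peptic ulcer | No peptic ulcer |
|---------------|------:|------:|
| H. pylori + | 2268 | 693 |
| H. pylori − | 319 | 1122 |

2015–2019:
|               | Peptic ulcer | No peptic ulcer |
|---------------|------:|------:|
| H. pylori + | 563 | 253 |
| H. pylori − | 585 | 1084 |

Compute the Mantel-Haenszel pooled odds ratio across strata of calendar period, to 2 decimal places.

OR_MH = Σ(aᵢdᵢ/nᵢ) / Σ(bᵢcᵢ/nᵢ), where nᵢ is the stratum total.
Stratum 1 (2010–2014): n = 4402; a·d/n = 2268·1122/4402 = 578.0772; b·c/n = 693·319/4402 = 50.2197
Stratum 2 (2015–2019): n = 2485; a·d/n = 563·1084/2485 = 245.5903; b·c/n = 253·585/2485 = 59.5594
OR_MH = (578.0772 + 245.5903) / (50.2197 + 59.5594) = 823.6676 / 109.7790 = 7.50296

7.50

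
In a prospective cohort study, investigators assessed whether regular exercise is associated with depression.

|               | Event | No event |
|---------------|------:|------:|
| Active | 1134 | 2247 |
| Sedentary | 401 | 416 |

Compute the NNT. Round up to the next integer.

7

Risk in treated group = 1134/3381 = 0.33540; risk in control = 401/817 = 0.49082.
Absolute risk reduction = 0.49082 − 0.33540 = 0.15542
NNT = 1 / ARR = 1 / 0.15542 = 6.434 → round up → 7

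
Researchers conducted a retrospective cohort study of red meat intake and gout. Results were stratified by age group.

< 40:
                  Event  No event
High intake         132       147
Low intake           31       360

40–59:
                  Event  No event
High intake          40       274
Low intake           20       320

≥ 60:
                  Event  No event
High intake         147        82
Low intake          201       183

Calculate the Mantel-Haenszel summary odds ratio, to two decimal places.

3.19

OR_MH = Σ(aᵢdᵢ/nᵢ) / Σ(bᵢcᵢ/nᵢ), where nᵢ is the stratum total.
Stratum 1 (< 40): n = 670; a·d/n = 132·360/670 = 70.9254; b·c/n = 147·31/670 = 6.8015
Stratum 2 (40–59): n = 654; a·d/n = 40·320/654 = 19.5719; b·c/n = 274·20/654 = 8.3792
Stratum 3 (≥ 60): n = 613; a·d/n = 147·183/613 = 43.8842; b·c/n = 82·201/613 = 26.8874
OR_MH = (70.9254 + 19.5719 + 43.8842) / (6.8015 + 8.3792 + 26.8874) = 134.3814 / 42.0681 = 3.19438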